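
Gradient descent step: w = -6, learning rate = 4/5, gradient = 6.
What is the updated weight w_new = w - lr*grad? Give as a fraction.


w_new = -6 - 4/5 * 6 = -6 - 24/5 = -54/5.

-54/5


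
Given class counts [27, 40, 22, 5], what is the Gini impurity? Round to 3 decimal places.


Total = 94. Proportions: 27/94, 40/94, 22/94, 5/94. sum(p_i^2) = 0.3212. Gini = 1 - 0.3212 = 0.6788, which rounds to 0.679.

0.679


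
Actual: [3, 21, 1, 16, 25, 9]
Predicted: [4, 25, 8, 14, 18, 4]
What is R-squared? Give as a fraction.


Mean(y) = 25/2. SS_res = 144. SS_tot = 951/2. R^2 = 1 - 144/(951/2) = 221/317.

221/317


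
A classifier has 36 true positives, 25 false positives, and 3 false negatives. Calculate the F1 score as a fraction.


Precision = 36/61 = 36/61. Recall = 36/39 = 12/13. F1 = 2*P*R/(P+R) = 18/25.

18/25


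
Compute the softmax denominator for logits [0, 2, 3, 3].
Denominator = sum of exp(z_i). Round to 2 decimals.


Denom = e^0=1.0000 + e^2=7.3891 + e^3=20.0855 + e^3=20.0855. Sum = 48.5601, which rounds to 48.56.

48.56


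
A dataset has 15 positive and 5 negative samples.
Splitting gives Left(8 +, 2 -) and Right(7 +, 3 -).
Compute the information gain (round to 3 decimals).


H(parent) = 0.8113. H(left) = 0.7219, H(right) = 0.8813. Weighted = (10/20)*0.7219 + (10/20)*0.8813 = 0.8016. IG = 0.8113 - 0.8016 = 0.0097, which rounds to 0.010.

0.010


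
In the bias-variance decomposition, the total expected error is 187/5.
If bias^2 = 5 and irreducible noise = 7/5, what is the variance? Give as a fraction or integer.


Total error = bias^2 + variance + irreducible noise. So variance = 187/5 - 5 - 7/5 = 31.

31


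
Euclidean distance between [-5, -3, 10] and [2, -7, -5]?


d = sqrt(sum of squared differences). (-5-2)^2=49, (-3--7)^2=16, (10--5)^2=225. Sum = 290.

sqrt(290)


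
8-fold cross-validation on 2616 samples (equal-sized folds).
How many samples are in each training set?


Each validation fold has 2616/8 = 327 samples. Training set = 2616 - 327 = 2289.

2289


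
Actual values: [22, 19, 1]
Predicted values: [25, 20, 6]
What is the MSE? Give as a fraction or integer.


MSE = (1/3) * ((22-25)^2=9 + (19-20)^2=1 + (1-6)^2=25). Sum = 35. MSE = 35/3.

35/3


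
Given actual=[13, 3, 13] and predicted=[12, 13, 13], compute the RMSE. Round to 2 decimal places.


MSE = 33.6667. RMSE = sqrt(33.6667) = 5.80.

5.80


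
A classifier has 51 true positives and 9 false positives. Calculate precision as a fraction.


Precision = TP / (TP + FP) = 51 / 60 = 17/20.

17/20


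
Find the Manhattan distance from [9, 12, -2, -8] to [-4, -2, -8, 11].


d = sum of absolute differences: |9--4|=13 + |12--2|=14 + |-2--8|=6 + |-8-11|=19 = 52.

52


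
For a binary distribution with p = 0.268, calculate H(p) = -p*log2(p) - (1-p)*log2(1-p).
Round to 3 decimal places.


H = -0.268*log2(0.268) - 0.732*log2(0.732) = 0.839.

0.839


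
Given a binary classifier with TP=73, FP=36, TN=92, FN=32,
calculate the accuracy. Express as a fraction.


Accuracy = (TP + TN) / (TP + TN + FP + FN) = (73 + 92) / 233 = 165/233.

165/233


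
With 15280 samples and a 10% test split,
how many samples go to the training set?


Test set = 15280 * 10% = 1528. Training set = 15280 - 1528 = 13752.

13752


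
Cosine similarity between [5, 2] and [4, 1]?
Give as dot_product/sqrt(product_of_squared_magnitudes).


dot = 22. |a|^2 = 29, |b|^2 = 17. cos = 22/sqrt(493).

22/sqrt(493)


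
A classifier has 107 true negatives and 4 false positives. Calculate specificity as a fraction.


Specificity = TN / (TN + FP) = 107 / 111 = 107/111.

107/111


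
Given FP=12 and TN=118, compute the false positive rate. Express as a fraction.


FPR = FP / (FP + TN) = 12 / 130 = 6/65.

6/65


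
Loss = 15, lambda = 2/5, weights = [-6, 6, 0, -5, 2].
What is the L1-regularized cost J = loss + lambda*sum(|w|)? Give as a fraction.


L1 norm = sum(|w|) = 19. J = 15 + 2/5 * 19 = 113/5.

113/5


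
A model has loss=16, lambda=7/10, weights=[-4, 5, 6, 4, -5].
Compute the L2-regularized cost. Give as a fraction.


L2 sq norm = sum(w^2) = 118. J = 16 + 7/10 * 118 = 493/5.

493/5


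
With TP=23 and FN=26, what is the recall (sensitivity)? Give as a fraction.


Recall = TP / (TP + FN) = 23 / 49 = 23/49.

23/49


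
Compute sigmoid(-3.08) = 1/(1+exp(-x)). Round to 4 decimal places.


sigma(-3.08) = 1/(1+e^(3.08)) = 1/(1+21.758402) = 1/22.758402 = 0.0439.

0.0439


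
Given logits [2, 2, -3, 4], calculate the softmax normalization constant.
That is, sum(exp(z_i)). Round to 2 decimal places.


Denom = e^2=7.3891 + e^2=7.3891 + e^-3=0.0498 + e^4=54.5982. Sum = 69.4262, which rounds to 69.43.

69.43


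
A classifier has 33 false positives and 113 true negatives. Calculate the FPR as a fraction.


FPR = FP / (FP + TN) = 33 / 146 = 33/146.

33/146


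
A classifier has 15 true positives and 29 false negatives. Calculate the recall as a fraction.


Recall = TP / (TP + FN) = 15 / 44 = 15/44.

15/44


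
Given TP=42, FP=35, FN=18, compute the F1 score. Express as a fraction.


Precision = 42/77 = 6/11. Recall = 42/60 = 7/10. F1 = 2*P*R/(P+R) = 84/137.

84/137


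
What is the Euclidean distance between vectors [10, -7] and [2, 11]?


d = sqrt(sum of squared differences). (10-2)^2=64, (-7-11)^2=324. Sum = 388.

sqrt(388)


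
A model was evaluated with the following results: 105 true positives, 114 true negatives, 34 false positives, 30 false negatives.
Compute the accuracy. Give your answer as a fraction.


Accuracy = (TP + TN) / (TP + TN + FP + FN) = (105 + 114) / 283 = 219/283.

219/283


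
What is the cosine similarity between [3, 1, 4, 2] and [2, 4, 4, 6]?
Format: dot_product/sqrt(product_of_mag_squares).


dot = 38. |a|^2 = 30, |b|^2 = 72. cos = 38/sqrt(2160).

38/sqrt(2160)


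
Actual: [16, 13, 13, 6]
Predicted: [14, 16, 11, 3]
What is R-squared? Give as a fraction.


Mean(y) = 12. SS_res = 26. SS_tot = 54. R^2 = 1 - 26/(54) = 14/27.

14/27


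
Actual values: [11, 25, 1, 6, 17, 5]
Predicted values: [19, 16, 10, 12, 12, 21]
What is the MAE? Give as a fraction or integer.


MAE = (1/6) * (|11-19|=8 + |25-16|=9 + |1-10|=9 + |6-12|=6 + |17-12|=5 + |5-21|=16). Sum = 53. MAE = 53/6.

53/6


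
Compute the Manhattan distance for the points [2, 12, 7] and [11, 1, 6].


d = sum of absolute differences: |2-11|=9 + |12-1|=11 + |7-6|=1 = 21.

21


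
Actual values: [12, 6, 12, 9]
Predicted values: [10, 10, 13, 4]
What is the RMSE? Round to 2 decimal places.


MSE = 11.5000. RMSE = sqrt(11.5000) = 3.39.

3.39


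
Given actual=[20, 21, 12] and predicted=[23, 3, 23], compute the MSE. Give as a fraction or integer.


MSE = (1/3) * ((20-23)^2=9 + (21-3)^2=324 + (12-23)^2=121). Sum = 454. MSE = 454/3.

454/3


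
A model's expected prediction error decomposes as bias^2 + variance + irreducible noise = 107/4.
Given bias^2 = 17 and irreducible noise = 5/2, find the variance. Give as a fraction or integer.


Total error = bias^2 + variance + irreducible noise. So variance = 107/4 - 17 - 5/2 = 29/4.

29/4


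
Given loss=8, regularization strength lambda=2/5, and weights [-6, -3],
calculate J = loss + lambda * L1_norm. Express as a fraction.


L1 norm = sum(|w|) = 9. J = 8 + 2/5 * 9 = 58/5.

58/5


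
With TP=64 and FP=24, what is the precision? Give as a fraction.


Precision = TP / (TP + FP) = 64 / 88 = 8/11.

8/11


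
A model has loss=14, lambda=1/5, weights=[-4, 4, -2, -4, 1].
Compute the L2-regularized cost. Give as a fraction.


L2 sq norm = sum(w^2) = 53. J = 14 + 1/5 * 53 = 123/5.

123/5


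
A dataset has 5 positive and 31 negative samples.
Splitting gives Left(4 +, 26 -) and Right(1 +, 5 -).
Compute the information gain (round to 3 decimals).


H(parent) = 0.5813. H(left) = 0.5665, H(right) = 0.6500. Weighted = (30/36)*0.5665 + (6/36)*0.6500 = 0.5804. IG = 0.5813 - 0.5804 = 0.0009, which rounds to 0.001.

0.001


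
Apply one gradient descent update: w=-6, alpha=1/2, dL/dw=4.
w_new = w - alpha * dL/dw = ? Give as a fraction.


w_new = -6 - 1/2 * 4 = -6 - 2 = -8.

-8


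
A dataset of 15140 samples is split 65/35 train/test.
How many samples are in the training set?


Test set = 15140 * 35% = 5299. Training set = 15140 - 5299 = 9841.

9841


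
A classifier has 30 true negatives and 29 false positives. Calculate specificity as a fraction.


Specificity = TN / (TN + FP) = 30 / 59 = 30/59.

30/59


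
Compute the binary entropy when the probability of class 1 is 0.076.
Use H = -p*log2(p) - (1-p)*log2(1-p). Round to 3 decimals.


H = -0.076*log2(0.076) - 0.924*log2(0.924) = 0.388.

0.388


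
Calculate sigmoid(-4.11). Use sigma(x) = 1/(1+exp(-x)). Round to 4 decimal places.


sigma(-4.11) = 1/(1+e^(4.11)) = 1/(1+60.946718) = 1/61.946718 = 0.0161.

0.0161


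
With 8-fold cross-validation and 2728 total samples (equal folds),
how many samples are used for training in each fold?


Each validation fold has 2728/8 = 341 samples. Training set = 2728 - 341 = 2387.

2387


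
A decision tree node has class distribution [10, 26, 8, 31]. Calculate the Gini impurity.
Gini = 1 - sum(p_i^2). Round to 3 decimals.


Total = 75. Proportions: 10/75, 26/75, 8/75, 31/75. sum(p_i^2) = 0.3202. Gini = 1 - 0.3202 = 0.6798, which rounds to 0.680.

0.680


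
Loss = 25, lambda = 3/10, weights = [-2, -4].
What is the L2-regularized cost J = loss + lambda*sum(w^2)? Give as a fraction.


L2 sq norm = sum(w^2) = 20. J = 25 + 3/10 * 20 = 31.

31


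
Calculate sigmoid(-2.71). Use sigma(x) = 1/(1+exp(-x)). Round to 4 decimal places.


sigma(-2.71) = 1/(1+e^(2.71)) = 1/(1+15.029276) = 1/16.029276 = 0.0624.

0.0624


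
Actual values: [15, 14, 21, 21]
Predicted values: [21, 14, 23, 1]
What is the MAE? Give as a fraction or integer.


MAE = (1/4) * (|15-21|=6 + |14-14|=0 + |21-23|=2 + |21-1|=20). Sum = 28. MAE = 7.

7


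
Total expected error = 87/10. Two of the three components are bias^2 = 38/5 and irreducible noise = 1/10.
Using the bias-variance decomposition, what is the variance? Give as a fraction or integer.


Total error = bias^2 + variance + irreducible noise. So variance = 87/10 - 38/5 - 1/10 = 1.

1


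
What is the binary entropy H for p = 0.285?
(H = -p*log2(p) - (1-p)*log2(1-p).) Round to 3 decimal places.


H = -0.285*log2(0.285) - 0.715*log2(0.715) = 0.862.

0.862


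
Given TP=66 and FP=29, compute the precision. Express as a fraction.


Precision = TP / (TP + FP) = 66 / 95 = 66/95.

66/95


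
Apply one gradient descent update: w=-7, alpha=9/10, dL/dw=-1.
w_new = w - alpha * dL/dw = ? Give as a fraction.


w_new = -7 - 9/10 * -1 = -7 - -9/10 = -61/10.

-61/10


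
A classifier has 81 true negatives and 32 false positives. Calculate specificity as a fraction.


Specificity = TN / (TN + FP) = 81 / 113 = 81/113.

81/113


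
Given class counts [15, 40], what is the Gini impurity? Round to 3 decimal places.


Total = 55. Proportions: 15/55, 40/55. sum(p_i^2) = 0.6033. Gini = 1 - 0.6033 = 0.3967, which rounds to 0.397.

0.397


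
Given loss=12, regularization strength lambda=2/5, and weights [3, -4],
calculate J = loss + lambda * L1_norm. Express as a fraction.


L1 norm = sum(|w|) = 7. J = 12 + 2/5 * 7 = 74/5.

74/5


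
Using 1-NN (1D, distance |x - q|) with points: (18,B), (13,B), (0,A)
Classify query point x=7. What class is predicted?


Distances: |18-7|=11, |13-7|=6, |0-7|=7. 1 nearest: (13,B). Counts: {'B': 1}. Majority class: B.

B


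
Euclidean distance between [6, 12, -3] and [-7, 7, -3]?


d = sqrt(sum of squared differences). (6--7)^2=169, (12-7)^2=25, (-3--3)^2=0. Sum = 194.

sqrt(194)


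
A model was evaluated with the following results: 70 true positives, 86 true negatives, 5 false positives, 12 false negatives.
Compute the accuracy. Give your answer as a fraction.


Accuracy = (TP + TN) / (TP + TN + FP + FN) = (70 + 86) / 173 = 156/173.

156/173


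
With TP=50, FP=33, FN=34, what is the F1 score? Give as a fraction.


Precision = 50/83 = 50/83. Recall = 50/84 = 25/42. F1 = 2*P*R/(P+R) = 100/167.

100/167


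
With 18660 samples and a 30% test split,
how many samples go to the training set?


Test set = 18660 * 30% = 5598. Training set = 18660 - 5598 = 13062.

13062


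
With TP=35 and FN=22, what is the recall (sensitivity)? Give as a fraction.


Recall = TP / (TP + FN) = 35 / 57 = 35/57.

35/57


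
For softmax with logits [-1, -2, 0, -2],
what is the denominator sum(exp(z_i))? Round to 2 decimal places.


Denom = e^-1=0.3679 + e^-2=0.1353 + e^0=1.0000 + e^-2=0.1353. Sum = 1.6385, which rounds to 1.64.

1.64


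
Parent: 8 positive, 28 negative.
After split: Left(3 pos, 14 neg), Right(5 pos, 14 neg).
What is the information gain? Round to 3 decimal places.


H(parent) = 0.7642. H(left) = 0.6723, H(right) = 0.8315. Weighted = (17/36)*0.6723 + (19/36)*0.8315 = 0.7563. IG = 0.7642 - 0.7563 = 0.0079, which rounds to 0.008.

0.008


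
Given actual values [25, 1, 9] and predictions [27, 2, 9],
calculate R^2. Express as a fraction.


Mean(y) = 35/3. SS_res = 5. SS_tot = 896/3. R^2 = 1 - 5/(896/3) = 881/896.

881/896


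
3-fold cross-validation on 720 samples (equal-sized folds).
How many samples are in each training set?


Each validation fold has 720/3 = 240 samples. Training set = 720 - 240 = 480.

480


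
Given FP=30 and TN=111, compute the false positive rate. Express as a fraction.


FPR = FP / (FP + TN) = 30 / 141 = 10/47.

10/47


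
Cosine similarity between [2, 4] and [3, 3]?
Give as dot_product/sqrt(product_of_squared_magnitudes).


dot = 18. |a|^2 = 20, |b|^2 = 18. cos = 18/sqrt(360).

18/sqrt(360)


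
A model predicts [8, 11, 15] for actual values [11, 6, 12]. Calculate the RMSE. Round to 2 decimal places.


MSE = 14.3333. RMSE = sqrt(14.3333) = 3.79.

3.79


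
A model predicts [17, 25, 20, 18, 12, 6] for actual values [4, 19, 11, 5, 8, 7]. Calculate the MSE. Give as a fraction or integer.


MSE = (1/6) * ((4-17)^2=169 + (19-25)^2=36 + (11-20)^2=81 + (5-18)^2=169 + (8-12)^2=16 + (7-6)^2=1). Sum = 472. MSE = 236/3.

236/3


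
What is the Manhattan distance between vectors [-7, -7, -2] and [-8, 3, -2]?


d = sum of absolute differences: |-7--8|=1 + |-7-3|=10 + |-2--2|=0 = 11.

11


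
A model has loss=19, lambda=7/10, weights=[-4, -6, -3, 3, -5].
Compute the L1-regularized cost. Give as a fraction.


L1 norm = sum(|w|) = 21. J = 19 + 7/10 * 21 = 337/10.

337/10


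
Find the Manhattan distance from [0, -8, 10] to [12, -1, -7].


d = sum of absolute differences: |0-12|=12 + |-8--1|=7 + |10--7|=17 = 36.

36


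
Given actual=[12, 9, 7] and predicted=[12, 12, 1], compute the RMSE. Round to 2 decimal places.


MSE = 15.0000. RMSE = sqrt(15.0000) = 3.87.

3.87


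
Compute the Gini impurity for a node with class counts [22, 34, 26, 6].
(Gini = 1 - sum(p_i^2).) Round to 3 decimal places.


Total = 88. Proportions: 22/88, 34/88, 26/88, 6/88. sum(p_i^2) = 0.3037. Gini = 1 - 0.3037 = 0.6963, which rounds to 0.696.

0.696


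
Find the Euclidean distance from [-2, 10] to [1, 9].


d = sqrt(sum of squared differences). (-2-1)^2=9, (10-9)^2=1. Sum = 10.

sqrt(10)


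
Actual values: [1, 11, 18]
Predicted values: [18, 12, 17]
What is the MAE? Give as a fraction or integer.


MAE = (1/3) * (|1-18|=17 + |11-12|=1 + |18-17|=1). Sum = 19. MAE = 19/3.

19/3


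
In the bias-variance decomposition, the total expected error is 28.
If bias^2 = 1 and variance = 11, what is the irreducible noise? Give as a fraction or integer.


Total error = bias^2 + variance + irreducible noise. So irreducible noise = 28 - 1 - 11 = 16.

16


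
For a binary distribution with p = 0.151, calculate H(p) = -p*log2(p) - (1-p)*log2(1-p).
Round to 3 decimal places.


H = -0.151*log2(0.151) - 0.849*log2(0.849) = 0.612.

0.612


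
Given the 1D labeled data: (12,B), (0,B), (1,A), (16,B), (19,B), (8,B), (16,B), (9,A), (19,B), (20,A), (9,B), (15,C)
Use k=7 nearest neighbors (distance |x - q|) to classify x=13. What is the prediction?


Distances: |12-13|=1, |0-13|=13, |1-13|=12, |16-13|=3, |19-13|=6, |8-13|=5, |16-13|=3, |9-13|=4, |19-13|=6, |20-13|=7, |9-13|=4, |15-13|=2. 7 nearest: (12,B), (15,C), (16,B), (16,B), (9,A), (9,B), (8,B). Counts: {'B': 5, 'C': 1, 'A': 1}. Majority class: B.

B


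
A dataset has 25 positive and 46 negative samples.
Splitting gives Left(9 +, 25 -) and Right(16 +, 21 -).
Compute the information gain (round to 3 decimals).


H(parent) = 0.9359. H(left) = 0.8338, H(right) = 0.9868. Weighted = (34/71)*0.8338 + (37/71)*0.9868 = 0.9135. IG = 0.9359 - 0.9135 = 0.0224, which rounds to 0.022.

0.022


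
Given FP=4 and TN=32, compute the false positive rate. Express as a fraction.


FPR = FP / (FP + TN) = 4 / 36 = 1/9.

1/9


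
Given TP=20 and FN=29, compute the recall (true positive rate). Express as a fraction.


Recall = TP / (TP + FN) = 20 / 49 = 20/49.

20/49


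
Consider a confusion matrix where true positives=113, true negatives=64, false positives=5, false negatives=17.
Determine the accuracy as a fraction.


Accuracy = (TP + TN) / (TP + TN + FP + FN) = (113 + 64) / 199 = 177/199.

177/199


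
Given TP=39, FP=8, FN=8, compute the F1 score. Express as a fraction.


Precision = 39/47 = 39/47. Recall = 39/47 = 39/47. F1 = 2*P*R/(P+R) = 39/47.

39/47


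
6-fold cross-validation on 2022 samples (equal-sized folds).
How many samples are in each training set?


Each validation fold has 2022/6 = 337 samples. Training set = 2022 - 337 = 1685.

1685


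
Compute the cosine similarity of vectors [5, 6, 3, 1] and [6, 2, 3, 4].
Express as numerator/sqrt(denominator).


dot = 55. |a|^2 = 71, |b|^2 = 65. cos = 55/sqrt(4615).

55/sqrt(4615)


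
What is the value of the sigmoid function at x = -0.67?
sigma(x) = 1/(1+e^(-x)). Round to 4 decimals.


sigma(-0.67) = 1/(1+e^(0.67)) = 1/(1+1.954237) = 1/2.954237 = 0.3385.

0.3385


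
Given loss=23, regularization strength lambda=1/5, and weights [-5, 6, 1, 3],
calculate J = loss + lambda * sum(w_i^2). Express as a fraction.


L2 sq norm = sum(w^2) = 71. J = 23 + 1/5 * 71 = 186/5.

186/5


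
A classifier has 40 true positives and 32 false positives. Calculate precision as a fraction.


Precision = TP / (TP + FP) = 40 / 72 = 5/9.

5/9


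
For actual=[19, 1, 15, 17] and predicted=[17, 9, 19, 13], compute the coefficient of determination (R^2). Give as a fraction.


Mean(y) = 13. SS_res = 100. SS_tot = 200. R^2 = 1 - 100/(200) = 1/2.

1/2


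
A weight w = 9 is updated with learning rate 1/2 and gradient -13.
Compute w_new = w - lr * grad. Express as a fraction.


w_new = 9 - 1/2 * -13 = 9 - -13/2 = 31/2.

31/2


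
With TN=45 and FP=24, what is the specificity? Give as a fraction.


Specificity = TN / (TN + FP) = 45 / 69 = 15/23.

15/23


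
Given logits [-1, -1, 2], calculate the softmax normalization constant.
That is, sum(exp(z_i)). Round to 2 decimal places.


Denom = e^-1=0.3679 + e^-1=0.3679 + e^2=7.3891. Sum = 8.1249, which rounds to 8.12.

8.12


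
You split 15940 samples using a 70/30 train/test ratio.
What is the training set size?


Test set = 15940 * 30% = 4782. Training set = 15940 - 4782 = 11158.

11158


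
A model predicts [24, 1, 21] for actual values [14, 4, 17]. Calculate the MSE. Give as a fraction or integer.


MSE = (1/3) * ((14-24)^2=100 + (4-1)^2=9 + (17-21)^2=16). Sum = 125. MSE = 125/3.

125/3


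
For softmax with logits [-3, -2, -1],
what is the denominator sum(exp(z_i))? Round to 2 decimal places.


Denom = e^-3=0.0498 + e^-2=0.1353 + e^-1=0.3679. Sum = 0.5530, which rounds to 0.55.

0.55


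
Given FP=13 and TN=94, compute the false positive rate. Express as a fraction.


FPR = FP / (FP + TN) = 13 / 107 = 13/107.

13/107


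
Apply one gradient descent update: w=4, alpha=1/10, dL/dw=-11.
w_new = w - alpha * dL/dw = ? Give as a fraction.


w_new = 4 - 1/10 * -11 = 4 - -11/10 = 51/10.

51/10


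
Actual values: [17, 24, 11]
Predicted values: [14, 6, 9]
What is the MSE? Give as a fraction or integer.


MSE = (1/3) * ((17-14)^2=9 + (24-6)^2=324 + (11-9)^2=4). Sum = 337. MSE = 337/3.

337/3


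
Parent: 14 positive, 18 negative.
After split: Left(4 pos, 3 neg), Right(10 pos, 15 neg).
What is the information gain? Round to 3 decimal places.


H(parent) = 0.9887. H(left) = 0.9852, H(right) = 0.9710. Weighted = (7/32)*0.9852 + (25/32)*0.9710 = 0.9741. IG = 0.9887 - 0.9741 = 0.0146, which rounds to 0.015.

0.015


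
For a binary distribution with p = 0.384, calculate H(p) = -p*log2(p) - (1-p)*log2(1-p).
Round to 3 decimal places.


H = -0.384*log2(0.384) - 0.616*log2(0.616) = 0.961.

0.961


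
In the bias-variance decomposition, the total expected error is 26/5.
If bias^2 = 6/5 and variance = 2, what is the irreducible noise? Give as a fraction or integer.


Total error = bias^2 + variance + irreducible noise. So irreducible noise = 26/5 - 6/5 - 2 = 2.

2


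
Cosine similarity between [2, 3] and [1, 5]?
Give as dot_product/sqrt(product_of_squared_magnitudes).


dot = 17. |a|^2 = 13, |b|^2 = 26. cos = 17/sqrt(338).

17/sqrt(338)


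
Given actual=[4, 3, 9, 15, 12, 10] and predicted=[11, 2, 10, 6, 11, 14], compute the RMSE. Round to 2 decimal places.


MSE = 24.8333. RMSE = sqrt(24.8333) = 4.98.

4.98


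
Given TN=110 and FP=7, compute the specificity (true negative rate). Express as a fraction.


Specificity = TN / (TN + FP) = 110 / 117 = 110/117.

110/117


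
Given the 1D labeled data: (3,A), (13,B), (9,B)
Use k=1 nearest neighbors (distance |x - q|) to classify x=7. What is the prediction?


Distances: |3-7|=4, |13-7|=6, |9-7|=2. 1 nearest: (9,B). Counts: {'B': 1}. Majority class: B.

B


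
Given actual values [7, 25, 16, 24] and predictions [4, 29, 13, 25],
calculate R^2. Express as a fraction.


Mean(y) = 18. SS_res = 35. SS_tot = 210. R^2 = 1 - 35/(210) = 5/6.

5/6


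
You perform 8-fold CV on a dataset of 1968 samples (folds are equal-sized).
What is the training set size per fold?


Each validation fold has 1968/8 = 246 samples. Training set = 1968 - 246 = 1722.

1722


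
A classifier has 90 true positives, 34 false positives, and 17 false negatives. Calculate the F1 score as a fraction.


Precision = 90/124 = 45/62. Recall = 90/107 = 90/107. F1 = 2*P*R/(P+R) = 60/77.

60/77


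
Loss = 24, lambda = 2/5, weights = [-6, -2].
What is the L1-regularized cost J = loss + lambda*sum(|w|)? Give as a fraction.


L1 norm = sum(|w|) = 8. J = 24 + 2/5 * 8 = 136/5.

136/5


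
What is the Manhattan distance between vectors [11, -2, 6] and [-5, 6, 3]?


d = sum of absolute differences: |11--5|=16 + |-2-6|=8 + |6-3|=3 = 27.

27


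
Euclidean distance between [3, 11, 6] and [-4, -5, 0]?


d = sqrt(sum of squared differences). (3--4)^2=49, (11--5)^2=256, (6-0)^2=36. Sum = 341.

sqrt(341)


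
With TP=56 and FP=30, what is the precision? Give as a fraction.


Precision = TP / (TP + FP) = 56 / 86 = 28/43.

28/43


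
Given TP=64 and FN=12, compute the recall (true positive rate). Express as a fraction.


Recall = TP / (TP + FN) = 64 / 76 = 16/19.

16/19


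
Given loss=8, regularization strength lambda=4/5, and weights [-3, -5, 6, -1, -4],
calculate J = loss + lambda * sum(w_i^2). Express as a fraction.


L2 sq norm = sum(w^2) = 87. J = 8 + 4/5 * 87 = 388/5.

388/5


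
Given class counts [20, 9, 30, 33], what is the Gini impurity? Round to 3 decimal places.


Total = 92. Proportions: 20/92, 9/92, 30/92, 33/92. sum(p_i^2) = 0.2918. Gini = 1 - 0.2918 = 0.7082, which rounds to 0.708.

0.708


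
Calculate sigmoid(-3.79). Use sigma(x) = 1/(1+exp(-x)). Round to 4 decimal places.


sigma(-3.79) = 1/(1+e^(3.79)) = 1/(1+44.256400) = 1/45.256400 = 0.0221.

0.0221


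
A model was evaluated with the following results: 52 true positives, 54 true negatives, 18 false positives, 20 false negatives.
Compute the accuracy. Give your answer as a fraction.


Accuracy = (TP + TN) / (TP + TN + FP + FN) = (52 + 54) / 144 = 53/72.

53/72


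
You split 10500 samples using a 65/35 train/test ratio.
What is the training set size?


Test set = 10500 * 35% = 3675. Training set = 10500 - 3675 = 6825.

6825


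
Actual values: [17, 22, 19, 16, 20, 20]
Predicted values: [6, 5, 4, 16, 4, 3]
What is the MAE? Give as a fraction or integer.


MAE = (1/6) * (|17-6|=11 + |22-5|=17 + |19-4|=15 + |16-16|=0 + |20-4|=16 + |20-3|=17). Sum = 76. MAE = 38/3.

38/3


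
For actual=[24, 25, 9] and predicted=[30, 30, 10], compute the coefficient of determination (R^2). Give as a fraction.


Mean(y) = 58/3. SS_res = 62. SS_tot = 482/3. R^2 = 1 - 62/(482/3) = 148/241.

148/241


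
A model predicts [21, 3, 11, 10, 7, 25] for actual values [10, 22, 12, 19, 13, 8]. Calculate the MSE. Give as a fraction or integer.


MSE = (1/6) * ((10-21)^2=121 + (22-3)^2=361 + (12-11)^2=1 + (19-10)^2=81 + (13-7)^2=36 + (8-25)^2=289). Sum = 889. MSE = 889/6.

889/6


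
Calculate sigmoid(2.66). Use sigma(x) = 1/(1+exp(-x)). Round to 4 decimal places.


sigma(2.66) = 1/(1+e^(-2.66)) = 1/(1+0.069948) = 1/1.069948 = 0.9346.

0.9346


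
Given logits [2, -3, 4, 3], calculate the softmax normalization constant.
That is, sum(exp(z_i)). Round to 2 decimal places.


Denom = e^2=7.3891 + e^-3=0.0498 + e^4=54.5982 + e^3=20.0855. Sum = 82.1226, which rounds to 82.12.

82.12


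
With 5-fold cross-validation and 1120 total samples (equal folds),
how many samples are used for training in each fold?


Each validation fold has 1120/5 = 224 samples. Training set = 1120 - 224 = 896.

896


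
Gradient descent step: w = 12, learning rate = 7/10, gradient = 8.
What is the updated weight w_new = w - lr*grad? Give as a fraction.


w_new = 12 - 7/10 * 8 = 12 - 28/5 = 32/5.

32/5


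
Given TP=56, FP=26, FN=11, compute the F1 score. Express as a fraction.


Precision = 56/82 = 28/41. Recall = 56/67 = 56/67. F1 = 2*P*R/(P+R) = 112/149.

112/149


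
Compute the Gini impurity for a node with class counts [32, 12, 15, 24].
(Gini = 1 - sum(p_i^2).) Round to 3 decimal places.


Total = 83. Proportions: 32/83, 12/83, 15/83, 24/83. sum(p_i^2) = 0.2858. Gini = 1 - 0.2858 = 0.7142, which rounds to 0.714.

0.714


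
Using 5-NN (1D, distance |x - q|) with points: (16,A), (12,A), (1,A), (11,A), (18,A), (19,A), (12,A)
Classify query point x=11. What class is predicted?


Distances: |16-11|=5, |12-11|=1, |1-11|=10, |11-11|=0, |18-11|=7, |19-11|=8, |12-11|=1. 5 nearest: (11,A), (12,A), (12,A), (16,A), (18,A). Counts: {'A': 5}. Majority class: A.

A


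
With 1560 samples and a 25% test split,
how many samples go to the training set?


Test set = 1560 * 25% = 390. Training set = 1560 - 390 = 1170.

1170


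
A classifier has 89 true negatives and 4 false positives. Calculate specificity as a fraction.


Specificity = TN / (TN + FP) = 89 / 93 = 89/93.

89/93


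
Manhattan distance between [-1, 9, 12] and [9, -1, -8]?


d = sum of absolute differences: |-1-9|=10 + |9--1|=10 + |12--8|=20 = 40.

40


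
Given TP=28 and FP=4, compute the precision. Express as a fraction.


Precision = TP / (TP + FP) = 28 / 32 = 7/8.

7/8


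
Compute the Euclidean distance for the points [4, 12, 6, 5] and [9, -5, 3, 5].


d = sqrt(sum of squared differences). (4-9)^2=25, (12--5)^2=289, (6-3)^2=9, (5-5)^2=0. Sum = 323.

sqrt(323)


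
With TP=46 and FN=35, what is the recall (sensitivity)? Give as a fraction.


Recall = TP / (TP + FN) = 46 / 81 = 46/81.

46/81


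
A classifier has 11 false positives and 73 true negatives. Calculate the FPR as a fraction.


FPR = FP / (FP + TN) = 11 / 84 = 11/84.

11/84


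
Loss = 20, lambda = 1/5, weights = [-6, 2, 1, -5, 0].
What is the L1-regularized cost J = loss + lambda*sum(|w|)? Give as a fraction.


L1 norm = sum(|w|) = 14. J = 20 + 1/5 * 14 = 114/5.

114/5


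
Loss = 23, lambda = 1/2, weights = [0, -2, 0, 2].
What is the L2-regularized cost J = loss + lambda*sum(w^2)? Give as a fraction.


L2 sq norm = sum(w^2) = 8. J = 23 + 1/2 * 8 = 27.

27


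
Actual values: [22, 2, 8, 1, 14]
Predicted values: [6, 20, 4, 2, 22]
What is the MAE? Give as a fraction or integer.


MAE = (1/5) * (|22-6|=16 + |2-20|=18 + |8-4|=4 + |1-2|=1 + |14-22|=8). Sum = 47. MAE = 47/5.

47/5


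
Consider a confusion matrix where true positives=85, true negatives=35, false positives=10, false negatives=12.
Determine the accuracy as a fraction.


Accuracy = (TP + TN) / (TP + TN + FP + FN) = (85 + 35) / 142 = 60/71.

60/71


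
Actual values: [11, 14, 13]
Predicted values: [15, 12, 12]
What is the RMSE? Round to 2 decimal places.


MSE = 7.0000. RMSE = sqrt(7.0000) = 2.65.

2.65


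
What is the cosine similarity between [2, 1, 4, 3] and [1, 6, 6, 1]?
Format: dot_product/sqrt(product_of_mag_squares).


dot = 35. |a|^2 = 30, |b|^2 = 74. cos = 35/sqrt(2220).

35/sqrt(2220)


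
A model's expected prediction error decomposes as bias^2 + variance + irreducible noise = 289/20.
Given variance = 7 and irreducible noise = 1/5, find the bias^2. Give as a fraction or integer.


Total error = bias^2 + variance + irreducible noise. So bias^2 = 289/20 - 7 - 1/5 = 29/4.

29/4


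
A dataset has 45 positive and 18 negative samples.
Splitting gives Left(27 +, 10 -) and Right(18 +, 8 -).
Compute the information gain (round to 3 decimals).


H(parent) = 0.8631. H(left) = 0.8419, H(right) = 0.8905. Weighted = (37/63)*0.8419 + (26/63)*0.8905 = 0.8620. IG = 0.8631 - 0.8620 = 0.0011, which rounds to 0.001.

0.001


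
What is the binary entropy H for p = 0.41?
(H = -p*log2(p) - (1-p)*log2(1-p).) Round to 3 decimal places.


H = -0.41*log2(0.41) - 0.59*log2(0.59) = 0.977.

0.977


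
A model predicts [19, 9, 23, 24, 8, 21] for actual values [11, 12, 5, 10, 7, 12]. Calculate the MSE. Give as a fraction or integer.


MSE = (1/6) * ((11-19)^2=64 + (12-9)^2=9 + (5-23)^2=324 + (10-24)^2=196 + (7-8)^2=1 + (12-21)^2=81). Sum = 675. MSE = 225/2.

225/2


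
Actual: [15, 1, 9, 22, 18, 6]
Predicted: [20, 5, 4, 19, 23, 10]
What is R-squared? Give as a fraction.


Mean(y) = 71/6. SS_res = 116. SS_tot = 1865/6. R^2 = 1 - 116/(1865/6) = 1169/1865.

1169/1865


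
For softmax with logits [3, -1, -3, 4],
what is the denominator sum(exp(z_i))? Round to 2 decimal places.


Denom = e^3=20.0855 + e^-1=0.3679 + e^-3=0.0498 + e^4=54.5982. Sum = 75.1014, which rounds to 75.10.

75.10


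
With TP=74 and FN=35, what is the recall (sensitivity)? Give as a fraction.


Recall = TP / (TP + FN) = 74 / 109 = 74/109.

74/109


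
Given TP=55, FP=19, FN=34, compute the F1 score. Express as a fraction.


Precision = 55/74 = 55/74. Recall = 55/89 = 55/89. F1 = 2*P*R/(P+R) = 110/163.

110/163


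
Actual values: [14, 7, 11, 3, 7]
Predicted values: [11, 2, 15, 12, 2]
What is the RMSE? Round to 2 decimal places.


MSE = 31.2000. RMSE = sqrt(31.2000) = 5.59.

5.59


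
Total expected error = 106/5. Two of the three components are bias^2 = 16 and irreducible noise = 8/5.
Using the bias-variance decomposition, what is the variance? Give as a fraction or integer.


Total error = bias^2 + variance + irreducible noise. So variance = 106/5 - 16 - 8/5 = 18/5.

18/5


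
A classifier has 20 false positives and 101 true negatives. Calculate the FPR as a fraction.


FPR = FP / (FP + TN) = 20 / 121 = 20/121.

20/121


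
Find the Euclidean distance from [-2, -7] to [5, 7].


d = sqrt(sum of squared differences). (-2-5)^2=49, (-7-7)^2=196. Sum = 245.

sqrt(245)


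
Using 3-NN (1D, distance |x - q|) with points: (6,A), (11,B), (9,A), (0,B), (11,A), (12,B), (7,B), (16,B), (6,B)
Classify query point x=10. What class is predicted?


Distances: |6-10|=4, |11-10|=1, |9-10|=1, |0-10|=10, |11-10|=1, |12-10|=2, |7-10|=3, |16-10|=6, |6-10|=4. 3 nearest: (9,A), (11,A), (11,B). Counts: {'A': 2, 'B': 1}. Majority class: A.

A


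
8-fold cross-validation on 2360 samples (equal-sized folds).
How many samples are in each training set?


Each validation fold has 2360/8 = 295 samples. Training set = 2360 - 295 = 2065.

2065


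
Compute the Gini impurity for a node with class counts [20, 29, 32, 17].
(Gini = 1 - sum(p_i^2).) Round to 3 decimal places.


Total = 98. Proportions: 20/98, 29/98, 32/98, 17/98. sum(p_i^2) = 0.2659. Gini = 1 - 0.2659 = 0.7341, which rounds to 0.734.

0.734


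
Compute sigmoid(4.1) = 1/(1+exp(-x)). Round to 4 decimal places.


sigma(4.1) = 1/(1+e^(-4.1)) = 1/(1+0.016573) = 1/1.016573 = 0.9837.

0.9837


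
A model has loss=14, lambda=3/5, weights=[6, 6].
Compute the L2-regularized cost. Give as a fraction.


L2 sq norm = sum(w^2) = 72. J = 14 + 3/5 * 72 = 286/5.

286/5


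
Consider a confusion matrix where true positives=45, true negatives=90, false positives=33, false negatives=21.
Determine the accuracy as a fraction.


Accuracy = (TP + TN) / (TP + TN + FP + FN) = (45 + 90) / 189 = 5/7.

5/7


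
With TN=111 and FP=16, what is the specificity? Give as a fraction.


Specificity = TN / (TN + FP) = 111 / 127 = 111/127.

111/127


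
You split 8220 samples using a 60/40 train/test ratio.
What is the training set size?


Test set = 8220 * 40% = 3288. Training set = 8220 - 3288 = 4932.

4932


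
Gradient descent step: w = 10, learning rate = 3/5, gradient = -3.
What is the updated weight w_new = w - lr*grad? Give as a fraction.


w_new = 10 - 3/5 * -3 = 10 - -9/5 = 59/5.

59/5


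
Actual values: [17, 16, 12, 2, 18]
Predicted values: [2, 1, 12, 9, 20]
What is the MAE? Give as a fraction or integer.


MAE = (1/5) * (|17-2|=15 + |16-1|=15 + |12-12|=0 + |2-9|=7 + |18-20|=2). Sum = 39. MAE = 39/5.

39/5


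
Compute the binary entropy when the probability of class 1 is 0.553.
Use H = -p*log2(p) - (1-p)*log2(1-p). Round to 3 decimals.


H = -0.553*log2(0.553) - 0.447*log2(0.447) = 0.992.

0.992


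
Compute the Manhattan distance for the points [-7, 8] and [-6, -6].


d = sum of absolute differences: |-7--6|=1 + |8--6|=14 = 15.

15


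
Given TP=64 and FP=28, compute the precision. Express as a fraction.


Precision = TP / (TP + FP) = 64 / 92 = 16/23.

16/23


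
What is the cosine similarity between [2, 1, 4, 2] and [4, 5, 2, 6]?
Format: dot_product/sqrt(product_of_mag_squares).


dot = 33. |a|^2 = 25, |b|^2 = 81. cos = 33/sqrt(2025).

33/sqrt(2025)


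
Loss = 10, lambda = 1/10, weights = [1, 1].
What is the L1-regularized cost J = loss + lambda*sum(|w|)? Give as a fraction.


L1 norm = sum(|w|) = 2. J = 10 + 1/10 * 2 = 51/5.

51/5


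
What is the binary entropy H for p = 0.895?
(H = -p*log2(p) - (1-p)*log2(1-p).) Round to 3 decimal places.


H = -0.895*log2(0.895) - 0.105*log2(0.105) = 0.485.

0.485


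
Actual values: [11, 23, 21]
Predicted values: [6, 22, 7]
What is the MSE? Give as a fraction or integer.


MSE = (1/3) * ((11-6)^2=25 + (23-22)^2=1 + (21-7)^2=196). Sum = 222. MSE = 74.

74


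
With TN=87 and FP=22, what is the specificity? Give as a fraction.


Specificity = TN / (TN + FP) = 87 / 109 = 87/109.

87/109


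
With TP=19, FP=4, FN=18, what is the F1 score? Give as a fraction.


Precision = 19/23 = 19/23. Recall = 19/37 = 19/37. F1 = 2*P*R/(P+R) = 19/30.

19/30


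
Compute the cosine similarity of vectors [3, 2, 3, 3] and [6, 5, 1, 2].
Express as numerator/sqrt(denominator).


dot = 37. |a|^2 = 31, |b|^2 = 66. cos = 37/sqrt(2046).

37/sqrt(2046)


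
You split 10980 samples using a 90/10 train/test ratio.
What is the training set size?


Test set = 10980 * 10% = 1098. Training set = 10980 - 1098 = 9882.

9882


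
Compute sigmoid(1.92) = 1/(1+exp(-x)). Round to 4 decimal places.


sigma(1.92) = 1/(1+e^(-1.92)) = 1/(1+0.146607) = 1/1.146607 = 0.8721.

0.8721


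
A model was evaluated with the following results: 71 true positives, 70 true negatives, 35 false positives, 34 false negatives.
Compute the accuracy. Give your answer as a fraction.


Accuracy = (TP + TN) / (TP + TN + FP + FN) = (71 + 70) / 210 = 47/70.

47/70


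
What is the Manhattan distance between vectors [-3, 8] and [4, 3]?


d = sum of absolute differences: |-3-4|=7 + |8-3|=5 = 12.

12


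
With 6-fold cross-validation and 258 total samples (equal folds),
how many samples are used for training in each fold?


Each validation fold has 258/6 = 43 samples. Training set = 258 - 43 = 215.

215


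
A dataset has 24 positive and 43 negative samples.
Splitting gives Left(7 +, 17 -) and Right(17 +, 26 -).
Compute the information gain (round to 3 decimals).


H(parent) = 0.9412. H(left) = 0.8709, H(right) = 0.9682. Weighted = (24/67)*0.8709 + (43/67)*0.9682 = 0.9333. IG = 0.9412 - 0.9333 = 0.0079, which rounds to 0.008.

0.008


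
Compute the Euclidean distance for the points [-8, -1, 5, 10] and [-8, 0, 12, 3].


d = sqrt(sum of squared differences). (-8--8)^2=0, (-1-0)^2=1, (5-12)^2=49, (10-3)^2=49. Sum = 99.

sqrt(99)


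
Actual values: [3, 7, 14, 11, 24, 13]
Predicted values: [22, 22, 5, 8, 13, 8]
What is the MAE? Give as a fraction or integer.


MAE = (1/6) * (|3-22|=19 + |7-22|=15 + |14-5|=9 + |11-8|=3 + |24-13|=11 + |13-8|=5). Sum = 62. MAE = 31/3.

31/3


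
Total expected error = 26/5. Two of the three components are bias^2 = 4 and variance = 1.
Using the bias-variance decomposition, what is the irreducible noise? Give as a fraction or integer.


Total error = bias^2 + variance + irreducible noise. So irreducible noise = 26/5 - 4 - 1 = 1/5.

1/5


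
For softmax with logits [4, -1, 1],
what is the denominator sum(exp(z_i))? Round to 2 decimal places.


Denom = e^4=54.5982 + e^-1=0.3679 + e^1=2.7183. Sum = 57.6844, which rounds to 57.68.

57.68


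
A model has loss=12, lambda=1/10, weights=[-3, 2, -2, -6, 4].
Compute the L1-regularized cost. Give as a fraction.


L1 norm = sum(|w|) = 17. J = 12 + 1/10 * 17 = 137/10.

137/10


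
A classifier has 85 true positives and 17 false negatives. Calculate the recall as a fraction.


Recall = TP / (TP + FN) = 85 / 102 = 5/6.

5/6


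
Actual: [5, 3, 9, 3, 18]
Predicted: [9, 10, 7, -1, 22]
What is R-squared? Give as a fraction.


Mean(y) = 38/5. SS_res = 101. SS_tot = 796/5. R^2 = 1 - 101/(796/5) = 291/796.

291/796


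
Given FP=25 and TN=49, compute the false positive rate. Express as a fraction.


FPR = FP / (FP + TN) = 25 / 74 = 25/74.

25/74


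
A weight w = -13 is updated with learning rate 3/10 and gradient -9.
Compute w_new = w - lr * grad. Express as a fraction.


w_new = -13 - 3/10 * -9 = -13 - -27/10 = -103/10.

-103/10


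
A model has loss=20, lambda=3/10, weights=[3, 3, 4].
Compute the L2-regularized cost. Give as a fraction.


L2 sq norm = sum(w^2) = 34. J = 20 + 3/10 * 34 = 151/5.

151/5


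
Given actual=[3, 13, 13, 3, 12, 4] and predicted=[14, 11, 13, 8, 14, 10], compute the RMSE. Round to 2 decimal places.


MSE = 31.6667. RMSE = sqrt(31.6667) = 5.63.

5.63


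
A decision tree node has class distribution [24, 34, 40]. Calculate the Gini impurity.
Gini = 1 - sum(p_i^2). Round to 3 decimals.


Total = 98. Proportions: 24/98, 34/98, 40/98. sum(p_i^2) = 0.3469. Gini = 1 - 0.3469 = 0.6531, which rounds to 0.653.

0.653


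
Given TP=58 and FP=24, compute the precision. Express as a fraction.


Precision = TP / (TP + FP) = 58 / 82 = 29/41.

29/41


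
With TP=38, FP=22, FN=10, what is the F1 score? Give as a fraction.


Precision = 38/60 = 19/30. Recall = 38/48 = 19/24. F1 = 2*P*R/(P+R) = 19/27.

19/27
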